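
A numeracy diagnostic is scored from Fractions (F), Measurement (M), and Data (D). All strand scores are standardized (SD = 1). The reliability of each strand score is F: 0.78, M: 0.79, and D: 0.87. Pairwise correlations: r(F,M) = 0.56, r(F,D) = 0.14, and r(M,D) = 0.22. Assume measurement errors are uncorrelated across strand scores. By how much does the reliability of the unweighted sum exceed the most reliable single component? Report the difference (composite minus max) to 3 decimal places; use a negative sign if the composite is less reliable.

Var(sum) = 3 + 1.84 = 4.84; true-score variance = 2.44 + 1.84 = 4.28; composite reliability = 0.8843.
Max component reliability = 0.8700.
Difference = 0.8843 − 0.8700 = 0.014.

0.014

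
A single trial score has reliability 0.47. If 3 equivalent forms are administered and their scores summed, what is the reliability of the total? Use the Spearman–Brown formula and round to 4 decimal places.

ρ_k = kρ / (1 + (k−1)ρ) = 3·0.47 / (1 + 2·0.47) = 1.410 / 1.940 = 0.7268.

0.7268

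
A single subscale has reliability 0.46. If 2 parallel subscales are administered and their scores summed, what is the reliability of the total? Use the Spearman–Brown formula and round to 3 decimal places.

0.630

ρ_k = kρ / (1 + (k−1)ρ) = 2·0.46 / (1 + 1·0.46) = 0.920 / 1.460 = 0.630.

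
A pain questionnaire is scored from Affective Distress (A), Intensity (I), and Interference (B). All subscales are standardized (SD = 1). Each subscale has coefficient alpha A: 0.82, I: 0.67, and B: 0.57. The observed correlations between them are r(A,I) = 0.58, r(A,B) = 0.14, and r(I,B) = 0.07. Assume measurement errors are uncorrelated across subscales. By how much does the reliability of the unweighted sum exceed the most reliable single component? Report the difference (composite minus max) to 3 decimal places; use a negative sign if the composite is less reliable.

Var(sum) = 3 + 1.58 = 4.58; true-score variance = 2.06 + 1.58 = 3.64; composite reliability = 0.7948.
Max component reliability = 0.8200.
Difference = 0.7948 − 0.8200 = -0.025.

-0.025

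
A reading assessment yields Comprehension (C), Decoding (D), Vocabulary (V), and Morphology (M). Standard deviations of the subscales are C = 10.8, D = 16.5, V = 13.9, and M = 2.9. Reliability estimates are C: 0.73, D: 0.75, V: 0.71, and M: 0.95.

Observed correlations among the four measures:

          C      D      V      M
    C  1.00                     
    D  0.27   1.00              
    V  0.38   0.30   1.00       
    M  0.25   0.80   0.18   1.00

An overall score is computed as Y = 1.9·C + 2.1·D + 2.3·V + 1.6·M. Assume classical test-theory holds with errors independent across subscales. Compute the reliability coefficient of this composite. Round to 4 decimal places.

0.8444

Var(Y) = 1.9²·10.8² + 2.1²·16.5² + 2.3²·13.9² + 1.6²·2.9² + 2·[3.99·10.8·16.5·0.27 + 4.37·10.8·13.9·0.38 + 3.04·10.8·2.9·0.25 + 4.83·16.5·13.9·0.30 + 3.36·16.5·2.9·0.80 + 3.68·13.9·2.9·0.18] = 2665.3 + 1905.44 = 4570.74.
Under uncorrelated errors the observed covariances equal the true-score covariances, so only the own-variance terms attenuate.
True-score variance = [1.9²·10.8²·0.73 + 2.1²·16.5²·0.75 + 2.3²·13.9²·0.71 + 1.6²·2.9²·0.95] + 1905.44 = 1953.98 + 1905.44 = 3859.41.
Reliability = 3859.41 / 4570.74 = 0.8444.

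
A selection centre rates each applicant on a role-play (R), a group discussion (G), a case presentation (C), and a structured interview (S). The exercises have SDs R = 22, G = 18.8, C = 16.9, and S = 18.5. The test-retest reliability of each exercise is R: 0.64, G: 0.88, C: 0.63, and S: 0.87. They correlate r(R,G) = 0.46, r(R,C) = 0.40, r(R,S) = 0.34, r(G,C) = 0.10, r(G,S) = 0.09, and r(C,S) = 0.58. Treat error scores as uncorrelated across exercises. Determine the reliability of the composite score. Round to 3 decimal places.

Var(R+G+C+S) = 22² + 18.8² + 16.9² + 18.5² + 2·[22·18.8·0.46 + 22·16.9·0.40 + 22·18.5·0.34 + 18.8·16.9·0.10 + 18.8·18.5·0.09 + 16.9·18.5·0.58] = 1465.3 + 1443.53 = 2908.83.
Because errors are independent across components, Cov(Tᵢ,Tⱼ) = Cov(Xᵢ,Xⱼ); the off-diagonal part of the true-score variance is the same as above.
True-score variance = [22²·0.64 + 18.8²·0.88 + 16.9²·0.63 + 18.5²·0.87] + 1443.53 = 1098.48 + 1443.53 = 2542.01.
Reliability = 2542.01 / 2908.83 = 0.874.

0.874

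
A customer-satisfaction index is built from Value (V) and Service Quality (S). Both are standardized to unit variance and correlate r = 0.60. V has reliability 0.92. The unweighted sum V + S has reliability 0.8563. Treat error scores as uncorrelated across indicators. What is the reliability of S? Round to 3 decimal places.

0.620

Var(V+S) = 2 + 2·0.60 = 3.200.
True-score variance = ρ_V + ρ_S + 2·0.60, so 0.8563 = (0.92 + ρ_S + 1.20) / 3.200.
ρ_S = 0.8563·3.200 − 0.92 − 1.20 = 0.620.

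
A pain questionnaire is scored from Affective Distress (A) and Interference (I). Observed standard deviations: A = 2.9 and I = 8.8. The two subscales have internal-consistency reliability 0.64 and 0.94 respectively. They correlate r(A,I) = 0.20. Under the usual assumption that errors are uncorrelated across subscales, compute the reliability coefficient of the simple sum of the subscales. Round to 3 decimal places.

0.920

Var(A+I) = 2.9² + 8.8² + 2·[2.9·8.8·0.20] = 85.85 + 10.208 = 96.058.
Because errors are independent across components, Cov(Tᵢ,Tⱼ) = Cov(Xᵢ,Xⱼ); the off-diagonal part of the true-score variance is the same as above.
True-score variance = [2.9²·0.64 + 8.8²·0.94] + 10.208 = 78.176 + 10.208 = 88.384.
Reliability = 88.384 / 96.058 = 0.920.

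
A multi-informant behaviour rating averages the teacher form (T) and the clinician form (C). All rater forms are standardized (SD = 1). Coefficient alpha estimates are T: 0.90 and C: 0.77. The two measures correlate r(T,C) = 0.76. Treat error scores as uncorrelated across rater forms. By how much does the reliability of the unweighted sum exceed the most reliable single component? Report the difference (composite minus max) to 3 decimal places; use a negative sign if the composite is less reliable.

0.006

Var(sum) = 2 + 1.52 = 3.52; true-score variance = 1.67 + 1.52 = 3.19; composite reliability = 0.9062.
Max component reliability = 0.9000.
Difference = 0.9062 − 0.9000 = 0.006.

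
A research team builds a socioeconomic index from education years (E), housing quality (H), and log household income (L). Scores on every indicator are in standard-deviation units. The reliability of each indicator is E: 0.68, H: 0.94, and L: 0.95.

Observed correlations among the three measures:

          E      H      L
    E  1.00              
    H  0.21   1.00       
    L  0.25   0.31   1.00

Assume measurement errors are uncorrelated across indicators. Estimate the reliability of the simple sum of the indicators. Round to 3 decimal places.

Var(E+H+L) = 3 + 2·[0.21 + 0.25 + 0.31] = 3 + 1.54 = 4.54.
With uncorrelated errors the cross-covariances are all true-score covariance, so they carry over unchanged; only the diagonal terms shrink to ρᵢσᵢ².
True-score variance = [0.68 + 0.94 + 0.95] + 1.54 = 2.57 + 1.54 = 4.11.
Reliability = 4.11 / 4.54 = 0.905.

0.905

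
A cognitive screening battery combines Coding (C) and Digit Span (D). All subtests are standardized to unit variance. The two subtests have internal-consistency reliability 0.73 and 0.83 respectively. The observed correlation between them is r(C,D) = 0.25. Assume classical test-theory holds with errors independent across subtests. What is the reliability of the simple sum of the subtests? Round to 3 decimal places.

Var(C+D) = 2 + 2·[0.25] = 2 + 0.5 = 2.5.
Under uncorrelated errors the observed covariances equal the true-score covariances, so only the own-variance terms attenuate.
True-score variance = [0.73 + 0.83] + 0.5 = 1.56 + 0.5 = 2.06.
Reliability = 2.06 / 2.5 = 0.824.

0.824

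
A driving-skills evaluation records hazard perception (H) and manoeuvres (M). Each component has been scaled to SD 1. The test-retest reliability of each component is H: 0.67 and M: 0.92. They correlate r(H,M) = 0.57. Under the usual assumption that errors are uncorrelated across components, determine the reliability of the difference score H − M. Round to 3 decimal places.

0.523

Var(H−M) = 1 + 1 − 2·0.57 = 2 − 1.14 = 0.86.
Under uncorrelated errors the observed covariances equal the true-score covariances, so only the own-variance terms attenuate.
True-score variance = [0.67 + 0.92] − 1.14 = 1.59 − 1.14 = 0.45.
Reliability = 0.45 / 0.86 = 0.523.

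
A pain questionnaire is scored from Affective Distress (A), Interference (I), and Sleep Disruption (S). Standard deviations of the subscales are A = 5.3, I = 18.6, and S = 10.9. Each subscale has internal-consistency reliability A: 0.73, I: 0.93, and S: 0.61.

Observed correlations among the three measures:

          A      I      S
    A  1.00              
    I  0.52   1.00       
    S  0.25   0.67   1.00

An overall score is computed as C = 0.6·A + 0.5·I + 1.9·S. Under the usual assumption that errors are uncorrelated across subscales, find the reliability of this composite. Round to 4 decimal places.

Var(C) = 0.6²·5.3² + 0.5²·18.6² + 1.9²·10.9² + 2·[0.3·5.3·18.6·0.52 + 1.14·5.3·10.9·0.25 + 0.95·18.6·10.9·0.67] = 525.506 + 321.774 = 847.28.
Because errors are independent across components, Cov(Tᵢ,Tⱼ) = Cov(Xᵢ,Xⱼ); the off-diagonal part of the true-score variance is the same as above.
True-score variance = [0.6²·5.3²·0.73 + 0.5²·18.6²·0.93 + 1.9²·10.9²·0.61] + 321.774 = 349.449 + 321.774 = 671.223.
Reliability = 671.223 / 847.28 = 0.7922.

0.7922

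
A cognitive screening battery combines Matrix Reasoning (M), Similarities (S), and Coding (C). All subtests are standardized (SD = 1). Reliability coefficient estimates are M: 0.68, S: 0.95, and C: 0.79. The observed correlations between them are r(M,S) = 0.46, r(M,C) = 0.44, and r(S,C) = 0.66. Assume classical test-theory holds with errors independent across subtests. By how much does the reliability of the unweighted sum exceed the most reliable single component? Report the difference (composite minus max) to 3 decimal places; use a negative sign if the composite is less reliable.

Var(sum) = 3 + 3.12 = 6.12; true-score variance = 2.42 + 3.12 = 5.54; composite reliability = 0.9052.
Max component reliability = 0.9500.
Difference = 0.9052 − 0.9500 = -0.045.

-0.045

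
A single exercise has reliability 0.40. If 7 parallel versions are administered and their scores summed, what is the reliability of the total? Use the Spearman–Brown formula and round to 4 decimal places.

ρ_k = kρ / (1 + (k−1)ρ) = 7·0.40 / (1 + 6·0.40) = 2.800 / 3.400 = 0.8235.

0.8235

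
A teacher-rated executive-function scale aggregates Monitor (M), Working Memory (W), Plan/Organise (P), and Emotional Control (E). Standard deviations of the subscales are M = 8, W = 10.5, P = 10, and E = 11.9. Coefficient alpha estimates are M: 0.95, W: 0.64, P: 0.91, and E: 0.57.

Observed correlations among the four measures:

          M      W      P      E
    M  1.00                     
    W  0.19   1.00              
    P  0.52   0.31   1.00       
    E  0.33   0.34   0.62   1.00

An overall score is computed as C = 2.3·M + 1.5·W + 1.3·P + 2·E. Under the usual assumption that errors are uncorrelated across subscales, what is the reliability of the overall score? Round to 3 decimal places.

Var(C) = 2.3²·8² + 1.5²·10.5² + 1.3²·10² + 2²·11.9² + 2·[3.45·8·10.5·0.19 + 2.99·8·10·0.52 + 4.6·8·11.9·0.33 + 1.95·10.5·10·0.31 + 3·10.5·11.9·0.34 + 2.6·10·11.9·0.62] = 1322.06 + 1413.42 = 2735.48.
Because errors are independent across components, Cov(Tᵢ,Tⱼ) = Cov(Xᵢ,Xⱼ); the off-diagonal part of the true-score variance is the same as above.
True-score variance = [2.3²·8²·0.95 + 1.5²·10.5²·0.64 + 1.3²·10²·0.91 + 2²·11.9²·0.57] + 1413.42 = 957.053 + 1413.42 = 2370.47.
Reliability = 2370.47 / 2735.48 = 0.867.

0.867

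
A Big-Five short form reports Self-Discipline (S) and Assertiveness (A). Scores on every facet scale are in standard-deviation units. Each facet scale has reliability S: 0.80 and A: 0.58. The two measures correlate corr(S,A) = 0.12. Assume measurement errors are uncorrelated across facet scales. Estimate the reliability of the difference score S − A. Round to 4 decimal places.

0.6477

Var(S−A) = 1 + 1 − 2·0.12 = 2 − 0.24 = 1.76.
Because errors are independent across components, Cov(Tᵢ,Tⱼ) = Cov(Xᵢ,Xⱼ); the off-diagonal part of the true-score variance is the same as above.
True-score variance = [0.80 + 0.58] − 0.24 = 1.38 − 0.24 = 1.14.
Reliability = 1.14 / 1.76 = 0.6477.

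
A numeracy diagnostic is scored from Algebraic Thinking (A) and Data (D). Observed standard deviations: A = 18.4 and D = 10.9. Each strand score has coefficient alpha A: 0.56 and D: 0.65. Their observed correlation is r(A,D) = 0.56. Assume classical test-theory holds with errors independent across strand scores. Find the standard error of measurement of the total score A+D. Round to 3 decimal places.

Var(total) = 457.37 + 224.627 = 681.997.
True-score variance = 266.82 + 224.627 = 491.447, so reliability = 0.7206.
Error variance = 681.997 − 491.447 = 190.55; SEM = √190.55 = 13.804.

13.804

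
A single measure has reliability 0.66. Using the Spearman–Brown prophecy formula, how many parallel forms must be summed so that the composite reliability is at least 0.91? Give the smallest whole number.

k ≥ ρ*(1−ρ₁)/(ρ₁(1−ρ*)) = 0.91·0.34 / (0.66·0.09) = 5.209.
Smallest integer k = 6.

6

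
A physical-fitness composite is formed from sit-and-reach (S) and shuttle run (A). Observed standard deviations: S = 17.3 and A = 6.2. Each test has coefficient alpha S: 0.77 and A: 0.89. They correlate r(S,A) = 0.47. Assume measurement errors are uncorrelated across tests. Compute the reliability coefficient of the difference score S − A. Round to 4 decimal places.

0.6916

Var(S−A) = 17.3² + 6.2² − 2·17.3·6.2·0.47 = 337.73 − 100.824 = 236.906.
Because errors are independent across components, Cov(Tᵢ,Tⱼ) = Cov(Xᵢ,Xⱼ); the off-diagonal part of the true-score variance is the same as above.
True-score variance = [17.3²·0.77 + 6.2²·0.89] − 100.824 = 264.665 − 100.824 = 163.84.
Reliability = 163.84 / 236.906 = 0.6916.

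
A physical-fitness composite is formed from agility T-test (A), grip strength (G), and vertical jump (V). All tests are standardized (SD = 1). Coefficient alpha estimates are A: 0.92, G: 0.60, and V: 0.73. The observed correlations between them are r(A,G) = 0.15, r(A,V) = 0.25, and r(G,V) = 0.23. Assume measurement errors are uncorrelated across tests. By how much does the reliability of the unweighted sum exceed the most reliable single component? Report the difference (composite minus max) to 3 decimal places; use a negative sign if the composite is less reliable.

Var(sum) = 3 + 1.26 = 4.26; true-score variance = 2.25 + 1.26 = 3.51; composite reliability = 0.8239.
Max component reliability = 0.9200.
Difference = 0.8239 − 0.9200 = -0.096.

-0.096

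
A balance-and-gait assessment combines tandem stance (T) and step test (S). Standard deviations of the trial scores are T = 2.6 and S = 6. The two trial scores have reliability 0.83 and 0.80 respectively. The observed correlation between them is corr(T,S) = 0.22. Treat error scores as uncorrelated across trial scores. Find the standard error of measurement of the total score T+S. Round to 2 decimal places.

Var(total) = 42.76 + 6.864 = 49.624.
True-score variance = 34.4108 + 6.864 = 41.2748, so reliability = 0.8318.
Error variance = 49.624 − 41.2748 = 8.3492; SEM = √8.3492 = 2.89.

2.89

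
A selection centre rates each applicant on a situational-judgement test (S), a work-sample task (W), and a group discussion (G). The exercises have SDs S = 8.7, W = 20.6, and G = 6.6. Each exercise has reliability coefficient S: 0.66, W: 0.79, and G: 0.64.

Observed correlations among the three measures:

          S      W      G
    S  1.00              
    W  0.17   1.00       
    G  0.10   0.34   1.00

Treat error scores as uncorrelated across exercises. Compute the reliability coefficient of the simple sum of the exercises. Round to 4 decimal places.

0.8158

Var(S+W+G) = 8.7² + 20.6² + 6.6² + 2·[8.7·20.6·0.17 + 8.7·6.6·0.10 + 20.6·6.6·0.34] = 543.61 + 164.872 = 708.482.
Under uncorrelated errors the observed covariances equal the true-score covariances, so only the own-variance terms attenuate.
True-score variance = [8.7²·0.66 + 20.6²·0.79 + 6.6²·0.64] + 164.872 = 413.078 + 164.872 = 577.95.
Reliability = 577.95 / 708.482 = 0.8158.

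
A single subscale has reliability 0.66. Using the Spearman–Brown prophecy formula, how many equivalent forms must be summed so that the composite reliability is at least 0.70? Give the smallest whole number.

2

k ≥ ρ*(1−ρ₁)/(ρ₁(1−ρ*)) = 0.70·0.34 / (0.66·0.30) = 1.202.
Smallest integer k = 2.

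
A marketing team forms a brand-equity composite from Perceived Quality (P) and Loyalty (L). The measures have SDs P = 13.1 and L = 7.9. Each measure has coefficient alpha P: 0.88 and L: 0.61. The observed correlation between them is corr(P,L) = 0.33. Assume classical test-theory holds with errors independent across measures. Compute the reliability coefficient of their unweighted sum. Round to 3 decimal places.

0.851

Var(P+L) = 13.1² + 7.9² + 2·[13.1·7.9·0.33] = 234.02 + 68.3034 = 302.323.
With uncorrelated errors the cross-covariances are all true-score covariance, so they carry over unchanged; only the diagonal terms shrink to ρᵢσᵢ².
True-score variance = [13.1²·0.88 + 7.9²·0.61] + 68.3034 = 189.087 + 68.3034 = 257.39.
Reliability = 257.39 / 302.323 = 0.851.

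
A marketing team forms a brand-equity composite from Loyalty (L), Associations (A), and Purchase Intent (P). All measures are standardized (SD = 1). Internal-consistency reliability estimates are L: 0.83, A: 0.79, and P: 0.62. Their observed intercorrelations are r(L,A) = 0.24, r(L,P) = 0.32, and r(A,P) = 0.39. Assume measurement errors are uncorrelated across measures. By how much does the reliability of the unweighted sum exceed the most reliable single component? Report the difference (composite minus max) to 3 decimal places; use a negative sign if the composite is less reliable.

0.015

Var(sum) = 3 + 1.9 = 4.9; true-score variance = 2.24 + 1.9 = 4.14; composite reliability = 0.8449.
Max component reliability = 0.8300.
Difference = 0.8449 − 0.8300 = 0.015.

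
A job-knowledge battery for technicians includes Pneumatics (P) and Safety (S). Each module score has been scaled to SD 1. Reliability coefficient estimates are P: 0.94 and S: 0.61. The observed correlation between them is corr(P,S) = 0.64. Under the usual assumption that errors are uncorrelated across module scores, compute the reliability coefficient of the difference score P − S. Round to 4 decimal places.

0.3750

Var(P−S) = 1 + 1 − 2·0.64 = 2 − 1.28 = 0.72.
Under uncorrelated errors the observed covariances equal the true-score covariances, so only the own-variance terms attenuate.
True-score variance = [0.94 + 0.61] − 1.28 = 1.55 − 1.28 = 0.27.
Reliability = 0.27 / 0.72 = 0.3750.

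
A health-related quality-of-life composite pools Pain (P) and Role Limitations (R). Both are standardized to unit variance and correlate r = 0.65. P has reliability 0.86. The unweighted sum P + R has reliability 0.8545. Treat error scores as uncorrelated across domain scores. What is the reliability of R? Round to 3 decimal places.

0.660

Var(P+R) = 2 + 2·0.65 = 3.300.
True-score variance = ρ_P + ρ_R + 2·0.65, so 0.8545 = (0.86 + ρ_R + 1.30) / 3.300.
ρ_R = 0.8545·3.300 − 0.86 − 1.30 = 0.660.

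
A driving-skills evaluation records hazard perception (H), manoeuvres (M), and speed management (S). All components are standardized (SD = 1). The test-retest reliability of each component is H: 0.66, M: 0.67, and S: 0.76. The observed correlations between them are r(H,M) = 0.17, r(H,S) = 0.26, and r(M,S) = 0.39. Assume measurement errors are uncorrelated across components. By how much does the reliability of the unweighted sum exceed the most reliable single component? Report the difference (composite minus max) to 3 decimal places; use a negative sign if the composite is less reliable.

Var(sum) = 3 + 1.64 = 4.64; true-score variance = 2.09 + 1.64 = 3.73; composite reliability = 0.8039.
Max component reliability = 0.7600.
Difference = 0.8039 − 0.7600 = 0.044.

0.044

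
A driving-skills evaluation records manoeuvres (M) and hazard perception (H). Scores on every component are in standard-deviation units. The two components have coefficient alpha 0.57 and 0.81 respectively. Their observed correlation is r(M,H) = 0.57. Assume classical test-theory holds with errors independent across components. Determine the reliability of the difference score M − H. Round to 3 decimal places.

0.279

Var(M−H) = 1 + 1 − 2·0.57 = 2 − 1.14 = 0.86.
Under uncorrelated errors the observed covariances equal the true-score covariances, so only the own-variance terms attenuate.
True-score variance = [0.57 + 0.81] − 1.14 = 1.38 − 1.14 = 0.24.
Reliability = 0.24 / 0.86 = 0.279.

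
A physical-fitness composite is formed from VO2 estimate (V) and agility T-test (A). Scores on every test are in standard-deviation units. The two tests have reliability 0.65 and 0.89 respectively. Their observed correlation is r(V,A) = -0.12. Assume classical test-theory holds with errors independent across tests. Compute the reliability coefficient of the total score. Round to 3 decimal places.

0.739

Var(V+A) = 2 + 2·[(-0.12)] = 2 − 0.24 = 1.76.
Because errors are independent across components, Cov(Tᵢ,Tⱼ) = Cov(Xᵢ,Xⱼ); the off-diagonal part of the true-score variance is the same as above.
True-score variance = [0.65 + 0.89] − 0.24 = 1.54 − 0.24 = 1.3.
Reliability = 1.3 / 1.76 = 0.739.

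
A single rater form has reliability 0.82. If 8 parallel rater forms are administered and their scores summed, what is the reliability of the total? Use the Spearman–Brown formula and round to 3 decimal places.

ρ_k = kρ / (1 + (k−1)ρ) = 8·0.82 / (1 + 7·0.82) = 6.560 / 6.740 = 0.973.

0.973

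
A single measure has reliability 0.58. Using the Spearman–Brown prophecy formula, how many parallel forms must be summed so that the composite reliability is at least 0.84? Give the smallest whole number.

4

k ≥ ρ*(1−ρ₁)/(ρ₁(1−ρ*)) = 0.84·0.42 / (0.58·0.16) = 3.802.
Smallest integer k = 4.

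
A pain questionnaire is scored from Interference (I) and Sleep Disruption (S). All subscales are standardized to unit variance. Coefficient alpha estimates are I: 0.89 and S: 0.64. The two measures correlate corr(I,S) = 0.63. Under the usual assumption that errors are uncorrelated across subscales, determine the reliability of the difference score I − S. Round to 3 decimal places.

Var(I−S) = 1 + 1 − 2·0.63 = 2 − 1.26 = 0.74.
With uncorrelated errors the cross-covariances are all true-score covariance, so they carry over unchanged; only the diagonal terms shrink to ρᵢσᵢ².
True-score variance = [0.89 + 0.64] − 1.26 = 1.53 − 1.26 = 0.27.
Reliability = 0.27 / 0.74 = 0.365.

0.365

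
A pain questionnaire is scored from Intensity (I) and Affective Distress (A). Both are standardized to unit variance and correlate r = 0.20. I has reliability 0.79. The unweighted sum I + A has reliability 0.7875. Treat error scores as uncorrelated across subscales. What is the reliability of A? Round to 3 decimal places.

0.700

Var(I+A) = 2 + 2·0.20 = 2.400.
True-score variance = ρ_I + ρ_A + 2·0.20, so 0.7875 = (0.79 + ρ_A + 0.40) / 2.400.
ρ_A = 0.7875·2.400 − 0.79 − 0.40 = 0.700.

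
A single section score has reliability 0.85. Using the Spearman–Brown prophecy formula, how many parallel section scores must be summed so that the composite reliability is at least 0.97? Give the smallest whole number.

k ≥ ρ*(1−ρ₁)/(ρ₁(1−ρ*)) = 0.97·0.15 / (0.85·0.03) = 5.706.
Smallest integer k = 6.

6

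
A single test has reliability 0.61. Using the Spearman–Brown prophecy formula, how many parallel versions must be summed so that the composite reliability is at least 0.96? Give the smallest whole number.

k ≥ ρ*(1−ρ₁)/(ρ₁(1−ρ*)) = 0.96·0.39 / (0.61·0.04) = 15.344.
Smallest integer k = 16.

16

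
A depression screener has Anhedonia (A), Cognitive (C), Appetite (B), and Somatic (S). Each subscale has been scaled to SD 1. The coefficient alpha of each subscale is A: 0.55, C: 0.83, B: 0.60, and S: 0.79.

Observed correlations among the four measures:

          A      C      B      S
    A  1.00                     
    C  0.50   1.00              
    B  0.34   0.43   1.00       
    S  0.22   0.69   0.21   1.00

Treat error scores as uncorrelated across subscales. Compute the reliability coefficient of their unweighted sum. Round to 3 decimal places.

0.860

Var(A+C+B+S) = 4 + 2·[0.50 + 0.34 + 0.22 + 0.43 + 0.69 + 0.21] = 4 + 4.78 = 8.78.
Because errors are independent across components, Cov(Tᵢ,Tⱼ) = Cov(Xᵢ,Xⱼ); the off-diagonal part of the true-score variance is the same as above.
True-score variance = [0.55 + 0.83 + 0.60 + 0.79] + 4.78 = 2.77 + 4.78 = 7.55.
Reliability = 7.55 / 8.78 = 0.860.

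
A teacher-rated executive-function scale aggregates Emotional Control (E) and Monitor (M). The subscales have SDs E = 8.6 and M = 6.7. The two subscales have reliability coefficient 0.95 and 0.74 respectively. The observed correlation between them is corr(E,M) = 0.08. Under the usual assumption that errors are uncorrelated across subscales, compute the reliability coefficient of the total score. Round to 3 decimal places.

Var(E+M) = 8.6² + 6.7² + 2·[8.6·6.7·0.08] = 118.85 + 9.2192 = 128.069.
Under uncorrelated errors the observed covariances equal the true-score covariances, so only the own-variance terms attenuate.
True-score variance = [8.6²·0.95 + 6.7²·0.74] + 9.2192 = 103.481 + 9.2192 = 112.7.
Reliability = 112.7 / 128.069 = 0.880.

0.880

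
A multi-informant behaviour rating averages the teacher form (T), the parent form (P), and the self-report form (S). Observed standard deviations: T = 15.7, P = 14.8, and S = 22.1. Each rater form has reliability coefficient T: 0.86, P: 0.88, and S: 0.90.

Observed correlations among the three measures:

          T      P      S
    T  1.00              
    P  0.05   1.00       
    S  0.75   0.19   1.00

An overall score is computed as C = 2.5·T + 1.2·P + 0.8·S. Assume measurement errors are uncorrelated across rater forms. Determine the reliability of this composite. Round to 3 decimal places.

Var(C) = 2.5²·15.7² + 1.2²·14.8² + 0.8²·22.1² + 2·[3·15.7·14.8·0.05 + 2·15.7·22.1·0.75 + 0.96·14.8·22.1·0.19] = 2168.56 + 1229.94 = 3398.5.
Under uncorrelated errors the observed covariances equal the true-score covariances, so only the own-variance terms attenuate.
True-score variance = [2.5²·15.7²·0.86 + 1.2²·14.8²·0.88 + 0.8²·22.1²·0.90] + 1229.94 = 1883.78 + 1229.94 = 3113.71.
Reliability = 3113.71 / 3398.5 = 0.916.

0.916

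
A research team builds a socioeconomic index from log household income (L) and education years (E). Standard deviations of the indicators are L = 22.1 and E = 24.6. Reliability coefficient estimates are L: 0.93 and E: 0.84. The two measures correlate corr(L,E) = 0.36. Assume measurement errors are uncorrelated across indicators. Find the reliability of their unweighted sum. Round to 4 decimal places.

Var(L+E) = 22.1² + 24.6² + 2·[22.1·24.6·0.36] = 1093.57 + 391.435 = 1485.01.
Because errors are independent across components, Cov(Tᵢ,Tⱼ) = Cov(Xᵢ,Xⱼ); the off-diagonal part of the true-score variance is the same as above.
True-score variance = [22.1²·0.93 + 24.6²·0.84] + 391.435 = 962.556 + 391.435 = 1353.99.
Reliability = 1353.99 / 1485.01 = 0.9118.

0.9118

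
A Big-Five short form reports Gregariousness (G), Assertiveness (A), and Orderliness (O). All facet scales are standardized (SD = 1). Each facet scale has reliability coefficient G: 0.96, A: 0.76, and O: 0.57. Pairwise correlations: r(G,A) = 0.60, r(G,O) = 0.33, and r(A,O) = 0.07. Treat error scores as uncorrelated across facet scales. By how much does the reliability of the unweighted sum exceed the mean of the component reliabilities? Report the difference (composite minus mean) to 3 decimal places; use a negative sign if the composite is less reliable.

0.095

Var(sum) = 3 + 2 = 5; true-score variance = 2.29 + 2 = 4.29; composite reliability = 0.8580.
Mean component reliability = 0.7633.
Difference = 0.8580 − 0.7633 = 0.095.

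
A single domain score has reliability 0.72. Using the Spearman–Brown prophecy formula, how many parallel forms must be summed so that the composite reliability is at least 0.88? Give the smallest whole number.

k ≥ ρ*(1−ρ₁)/(ρ₁(1−ρ*)) = 0.88·0.28 / (0.72·0.12) = 2.852.
Smallest integer k = 3.

3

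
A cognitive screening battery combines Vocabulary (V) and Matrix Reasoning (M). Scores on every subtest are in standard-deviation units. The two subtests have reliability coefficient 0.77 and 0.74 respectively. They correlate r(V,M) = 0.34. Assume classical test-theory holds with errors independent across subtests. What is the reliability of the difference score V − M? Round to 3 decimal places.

Var(V−M) = 1 + 1 − 2·0.34 = 2 − 0.68 = 1.32.
Because errors are independent across components, Cov(Tᵢ,Tⱼ) = Cov(Xᵢ,Xⱼ); the off-diagonal part of the true-score variance is the same as above.
True-score variance = [0.77 + 0.74] − 0.68 = 1.51 − 0.68 = 0.83.
Reliability = 0.83 / 1.32 = 0.629.

0.629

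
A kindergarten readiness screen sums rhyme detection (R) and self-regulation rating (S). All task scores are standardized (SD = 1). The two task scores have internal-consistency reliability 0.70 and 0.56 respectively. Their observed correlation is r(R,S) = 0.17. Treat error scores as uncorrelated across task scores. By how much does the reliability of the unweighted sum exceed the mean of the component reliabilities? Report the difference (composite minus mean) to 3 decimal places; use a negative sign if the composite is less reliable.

Var(sum) = 2 + 0.34 = 2.34; true-score variance = 1.26 + 0.34 = 1.6; composite reliability = 0.6838.
Mean component reliability = 0.6300.
Difference = 0.6838 − 0.6300 = 0.054.

0.054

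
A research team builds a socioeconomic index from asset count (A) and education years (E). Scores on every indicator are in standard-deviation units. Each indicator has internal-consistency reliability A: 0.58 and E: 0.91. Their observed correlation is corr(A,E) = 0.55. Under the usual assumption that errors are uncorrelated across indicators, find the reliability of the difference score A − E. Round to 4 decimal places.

Var(A−E) = 1 + 1 − 2·0.55 = 2 − 1.1 = 0.9.
With uncorrelated errors the cross-covariances are all true-score covariance, so they carry over unchanged; only the diagonal terms shrink to ρᵢσᵢ².
True-score variance = [0.58 + 0.91] − 1.1 = 1.49 − 1.1 = 0.39.
Reliability = 0.39 / 0.9 = 0.4333.

0.4333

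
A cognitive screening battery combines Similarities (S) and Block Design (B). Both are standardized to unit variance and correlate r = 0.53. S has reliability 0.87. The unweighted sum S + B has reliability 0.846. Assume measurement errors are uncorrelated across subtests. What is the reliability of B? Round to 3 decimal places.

0.659

Var(S+B) = 2 + 2·0.53 = 3.060.
True-score variance = ρ_S + ρ_B + 2·0.53, so 0.846 = (0.87 + ρ_B + 1.06) / 3.060.
ρ_B = 0.846·3.060 − 0.87 − 1.06 = 0.659.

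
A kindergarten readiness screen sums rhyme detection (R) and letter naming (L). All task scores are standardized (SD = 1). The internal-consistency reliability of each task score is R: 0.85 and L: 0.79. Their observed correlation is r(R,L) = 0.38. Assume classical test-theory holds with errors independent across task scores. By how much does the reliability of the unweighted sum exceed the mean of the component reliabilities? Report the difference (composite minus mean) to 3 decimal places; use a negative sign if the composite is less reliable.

0.050

Var(sum) = 2 + 0.76 = 2.76; true-score variance = 1.64 + 0.76 = 2.4; composite reliability = 0.8696.
Mean component reliability = 0.8200.
Difference = 0.8696 − 0.8200 = 0.050.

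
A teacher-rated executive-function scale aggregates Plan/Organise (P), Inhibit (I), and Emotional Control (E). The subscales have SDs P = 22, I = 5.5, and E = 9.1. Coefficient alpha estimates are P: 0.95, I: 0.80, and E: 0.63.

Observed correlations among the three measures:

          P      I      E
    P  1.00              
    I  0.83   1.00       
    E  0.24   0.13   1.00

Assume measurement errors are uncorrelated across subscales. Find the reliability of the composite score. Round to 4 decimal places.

0.9329

Var(P+I+E) = 22² + 5.5² + 9.1² + 2·[22·5.5·0.83 + 22·9.1·0.24 + 5.5·9.1·0.13] = 597.06 + 309.969 = 907.029.
Under uncorrelated errors the observed covariances equal the true-score covariances, so only the own-variance terms attenuate.
True-score variance = [22²·0.95 + 5.5²·0.80 + 9.1²·0.63] + 309.969 = 536.17 + 309.969 = 846.139.
Reliability = 846.139 / 907.029 = 0.9329.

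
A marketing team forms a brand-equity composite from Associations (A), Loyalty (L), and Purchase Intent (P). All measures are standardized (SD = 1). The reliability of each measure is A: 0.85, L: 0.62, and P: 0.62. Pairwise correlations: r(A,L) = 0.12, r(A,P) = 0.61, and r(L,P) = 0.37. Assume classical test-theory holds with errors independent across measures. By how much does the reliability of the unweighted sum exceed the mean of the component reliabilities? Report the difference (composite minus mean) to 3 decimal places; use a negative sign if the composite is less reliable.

Var(sum) = 3 + 2.2 = 5.2; true-score variance = 2.09 + 2.2 = 4.29; composite reliability = 0.8250.
Mean component reliability = 0.6967.
Difference = 0.8250 − 0.6967 = 0.128.

0.128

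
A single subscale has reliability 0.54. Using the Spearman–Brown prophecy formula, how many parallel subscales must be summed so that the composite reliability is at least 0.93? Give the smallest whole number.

k ≥ ρ*(1−ρ₁)/(ρ₁(1−ρ*)) = 0.93·0.46 / (0.54·0.07) = 11.317.
Smallest integer k = 12.

12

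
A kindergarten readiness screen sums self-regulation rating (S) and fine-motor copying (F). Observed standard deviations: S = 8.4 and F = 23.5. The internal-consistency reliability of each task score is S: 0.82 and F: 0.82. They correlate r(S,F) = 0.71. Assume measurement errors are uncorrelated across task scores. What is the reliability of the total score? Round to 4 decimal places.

0.8759

Var(S+F) = 8.4² + 23.5² + 2·[8.4·23.5·0.71] = 622.81 + 280.308 = 903.118.
Because errors are independent across components, Cov(Tᵢ,Tⱼ) = Cov(Xᵢ,Xⱼ); the off-diagonal part of the true-score variance is the same as above.
True-score variance = [8.4²·0.82 + 23.5²·0.82] + 280.308 = 510.704 + 280.308 = 791.012.
Reliability = 791.012 / 903.118 = 0.8759.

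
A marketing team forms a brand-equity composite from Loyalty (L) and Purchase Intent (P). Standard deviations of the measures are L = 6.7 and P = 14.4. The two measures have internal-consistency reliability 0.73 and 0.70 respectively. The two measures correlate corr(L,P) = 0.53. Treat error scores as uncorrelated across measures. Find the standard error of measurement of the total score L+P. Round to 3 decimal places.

Var(total) = 252.25 + 102.269 = 354.519.
True-score variance = 177.922 + 102.269 = 280.19, so reliability = 0.7903.
Error variance = 354.519 − 280.19 = 74.3283; SEM = √74.3283 = 8.621.

8.621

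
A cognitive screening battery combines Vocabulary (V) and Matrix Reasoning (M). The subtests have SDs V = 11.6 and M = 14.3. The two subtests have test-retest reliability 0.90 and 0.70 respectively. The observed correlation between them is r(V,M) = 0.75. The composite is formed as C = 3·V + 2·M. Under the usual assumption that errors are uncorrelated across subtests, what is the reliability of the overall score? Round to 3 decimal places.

Var(C) = 3²·11.6² + 2²·14.3² + 2·[6·11.6·14.3·0.75] = 2029 + 1492.92 = 3521.92.
Because errors are independent across components, Cov(Tᵢ,Tⱼ) = Cov(Xᵢ,Xⱼ); the off-diagonal part of the true-score variance is the same as above.
True-score variance = [3²·11.6²·0.90 + 2²·14.3²·0.70] + 1492.92 = 1662.51 + 1492.92 = 3155.43.
Reliability = 3155.43 / 3521.92 = 0.896.

0.896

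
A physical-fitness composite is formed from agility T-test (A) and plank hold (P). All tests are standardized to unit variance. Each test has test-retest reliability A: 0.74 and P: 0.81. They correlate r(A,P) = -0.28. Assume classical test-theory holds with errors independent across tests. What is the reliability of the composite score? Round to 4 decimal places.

0.6875

Var(A+P) = 2 + 2·[(-0.28)] = 2 − 0.56 = 1.44.
Because errors are independent across components, Cov(Tᵢ,Tⱼ) = Cov(Xᵢ,Xⱼ); the off-diagonal part of the true-score variance is the same as above.
True-score variance = [0.74 + 0.81] − 0.56 = 1.55 − 0.56 = 0.99.
Reliability = 0.99 / 1.44 = 0.6875.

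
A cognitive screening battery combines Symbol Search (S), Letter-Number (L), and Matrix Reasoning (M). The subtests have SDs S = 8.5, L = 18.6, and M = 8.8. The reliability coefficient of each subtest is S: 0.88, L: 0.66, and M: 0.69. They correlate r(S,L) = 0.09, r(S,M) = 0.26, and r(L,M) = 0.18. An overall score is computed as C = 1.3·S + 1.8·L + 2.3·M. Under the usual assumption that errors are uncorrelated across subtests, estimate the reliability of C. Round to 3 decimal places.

0.749

Var(C) = 1.3²·8.5² + 1.8²·18.6² + 2.3²·8.8² + 2·[2.34·8.5·18.6·0.09 + 2.99·8.5·8.8·0.26 + 4.14·18.6·8.8·0.18] = 1652.67 + 426.839 = 2079.51.
Under uncorrelated errors the observed covariances equal the true-score covariances, so only the own-variance terms attenuate.
True-score variance = [1.3²·8.5²·0.88 + 1.8²·18.6²·0.66 + 2.3²·8.8²·0.69] + 426.839 = 1129.91 + 426.839 = 1556.75.
Reliability = 1556.75 / 2079.51 = 0.749.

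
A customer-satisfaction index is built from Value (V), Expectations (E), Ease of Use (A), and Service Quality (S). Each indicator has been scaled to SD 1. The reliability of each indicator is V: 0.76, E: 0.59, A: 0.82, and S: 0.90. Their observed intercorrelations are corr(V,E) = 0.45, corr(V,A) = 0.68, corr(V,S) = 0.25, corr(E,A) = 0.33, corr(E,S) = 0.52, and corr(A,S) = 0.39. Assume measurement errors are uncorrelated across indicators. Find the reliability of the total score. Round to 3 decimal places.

Var(V+E+A+S) = 4 + 2·[0.45 + 0.68 + 0.25 + 0.33 + 0.52 + 0.39] = 4 + 5.24 = 9.24.
Because errors are independent across components, Cov(Tᵢ,Tⱼ) = Cov(Xᵢ,Xⱼ); the off-diagonal part of the true-score variance is the same as above.
True-score variance = [0.76 + 0.59 + 0.82 + 0.90] + 5.24 = 3.07 + 5.24 = 8.31.
Reliability = 8.31 / 9.24 = 0.899.

0.899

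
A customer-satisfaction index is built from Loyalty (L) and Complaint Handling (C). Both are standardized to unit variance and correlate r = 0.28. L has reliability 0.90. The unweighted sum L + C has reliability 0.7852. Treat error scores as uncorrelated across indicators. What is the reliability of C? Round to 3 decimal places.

0.550

Var(L+C) = 2 + 2·0.28 = 2.560.
True-score variance = ρ_L + ρ_C + 2·0.28, so 0.7852 = (0.90 + ρ_C + 0.56) / 2.560.
ρ_C = 0.7852·2.560 − 0.90 − 0.56 = 0.550.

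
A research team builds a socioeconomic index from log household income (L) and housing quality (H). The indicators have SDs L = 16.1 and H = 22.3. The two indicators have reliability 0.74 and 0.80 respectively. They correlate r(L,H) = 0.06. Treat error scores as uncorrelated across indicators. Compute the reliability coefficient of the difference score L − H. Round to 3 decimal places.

0.766

Var(L−H) = 16.1² + 22.3² − 2·16.1·22.3·0.06 = 756.5 − 43.0836 = 713.416.
Under uncorrelated errors the observed covariances equal the true-score covariances, so only the own-variance terms attenuate.
True-score variance = [16.1²·0.74 + 22.3²·0.80] − 43.0836 = 589.647 − 43.0836 = 546.564.
Reliability = 546.564 / 713.416 = 0.766.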